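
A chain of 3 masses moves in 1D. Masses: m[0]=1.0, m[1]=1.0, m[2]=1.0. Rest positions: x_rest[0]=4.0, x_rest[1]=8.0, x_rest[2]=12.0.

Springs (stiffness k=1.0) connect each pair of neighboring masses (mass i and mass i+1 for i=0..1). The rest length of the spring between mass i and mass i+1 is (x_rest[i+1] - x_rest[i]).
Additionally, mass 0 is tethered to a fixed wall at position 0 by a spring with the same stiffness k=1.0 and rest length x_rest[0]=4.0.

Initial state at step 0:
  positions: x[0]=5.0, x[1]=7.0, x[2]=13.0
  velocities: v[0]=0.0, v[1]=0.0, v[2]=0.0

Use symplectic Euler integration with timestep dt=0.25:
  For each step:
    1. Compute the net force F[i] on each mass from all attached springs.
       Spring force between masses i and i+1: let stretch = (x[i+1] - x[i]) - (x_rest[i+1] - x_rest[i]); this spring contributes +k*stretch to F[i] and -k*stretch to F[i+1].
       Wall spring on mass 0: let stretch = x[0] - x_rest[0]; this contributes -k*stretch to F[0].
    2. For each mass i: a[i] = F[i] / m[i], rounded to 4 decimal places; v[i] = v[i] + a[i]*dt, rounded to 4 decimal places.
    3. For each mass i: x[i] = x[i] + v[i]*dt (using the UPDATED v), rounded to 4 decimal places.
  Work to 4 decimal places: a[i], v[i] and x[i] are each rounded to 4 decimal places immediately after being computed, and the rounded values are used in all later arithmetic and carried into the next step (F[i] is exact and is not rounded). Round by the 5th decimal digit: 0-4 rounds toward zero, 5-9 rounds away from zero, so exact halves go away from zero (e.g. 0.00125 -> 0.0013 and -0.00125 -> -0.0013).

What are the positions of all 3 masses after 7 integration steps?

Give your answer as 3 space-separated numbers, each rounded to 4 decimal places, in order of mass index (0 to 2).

Step 0: x=[5.0000 7.0000 13.0000] v=[0.0000 0.0000 0.0000]
Step 1: x=[4.8125 7.2500 12.8750] v=[-0.7500 1.0000 -0.5000]
Step 2: x=[4.4766 7.6992 12.6484] v=[-1.3438 1.7969 -0.9063]
Step 3: x=[4.0623 8.2564 12.3625] v=[-1.6573 2.2286 -1.1436]
Step 4: x=[3.6562 8.8081 12.0700] v=[-1.6244 2.2066 -1.1701]
Step 5: x=[3.3436 9.2416 11.8236] v=[-1.2505 1.7341 -0.9856]
Step 6: x=[3.1906 9.4679 11.6658] v=[-0.6119 0.9051 -0.6311]
Step 7: x=[3.2306 9.4392 11.6207] v=[0.1598 -0.1148 -0.1806]

Answer: 3.2306 9.4392 11.6207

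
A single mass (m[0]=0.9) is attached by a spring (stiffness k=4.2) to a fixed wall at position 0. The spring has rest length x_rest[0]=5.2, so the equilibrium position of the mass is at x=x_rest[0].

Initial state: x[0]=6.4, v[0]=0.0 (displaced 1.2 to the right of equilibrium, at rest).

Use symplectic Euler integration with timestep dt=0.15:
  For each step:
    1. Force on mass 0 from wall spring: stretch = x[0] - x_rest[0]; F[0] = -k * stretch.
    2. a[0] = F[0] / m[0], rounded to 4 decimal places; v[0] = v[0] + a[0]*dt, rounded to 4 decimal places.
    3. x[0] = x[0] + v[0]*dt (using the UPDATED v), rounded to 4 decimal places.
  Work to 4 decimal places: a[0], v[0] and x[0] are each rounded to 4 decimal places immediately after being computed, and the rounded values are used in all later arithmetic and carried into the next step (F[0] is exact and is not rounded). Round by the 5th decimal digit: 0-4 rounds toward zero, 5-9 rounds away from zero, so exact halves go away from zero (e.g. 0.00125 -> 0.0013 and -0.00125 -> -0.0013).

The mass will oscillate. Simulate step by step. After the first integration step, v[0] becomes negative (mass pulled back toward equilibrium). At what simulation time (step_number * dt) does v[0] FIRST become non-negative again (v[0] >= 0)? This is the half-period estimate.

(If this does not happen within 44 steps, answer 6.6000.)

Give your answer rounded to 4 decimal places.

Answer: 1.5000

Derivation:
Step 0: x=[6.4000] v=[0.0000]
Step 1: x=[6.2740] v=[-0.8400]
Step 2: x=[6.0352] v=[-1.5918]
Step 3: x=[5.7087] v=[-2.1764]
Step 4: x=[5.3288] v=[-2.5325]
Step 5: x=[4.9354] v=[-2.6227]
Step 6: x=[4.5698] v=[-2.4375]
Step 7: x=[4.2703] v=[-1.9964]
Step 8: x=[4.0685] v=[-1.3456]
Step 9: x=[3.9855] v=[-0.5536]
Step 10: x=[4.0300] v=[0.2966]
First v>=0 after going negative at step 10, time=1.5000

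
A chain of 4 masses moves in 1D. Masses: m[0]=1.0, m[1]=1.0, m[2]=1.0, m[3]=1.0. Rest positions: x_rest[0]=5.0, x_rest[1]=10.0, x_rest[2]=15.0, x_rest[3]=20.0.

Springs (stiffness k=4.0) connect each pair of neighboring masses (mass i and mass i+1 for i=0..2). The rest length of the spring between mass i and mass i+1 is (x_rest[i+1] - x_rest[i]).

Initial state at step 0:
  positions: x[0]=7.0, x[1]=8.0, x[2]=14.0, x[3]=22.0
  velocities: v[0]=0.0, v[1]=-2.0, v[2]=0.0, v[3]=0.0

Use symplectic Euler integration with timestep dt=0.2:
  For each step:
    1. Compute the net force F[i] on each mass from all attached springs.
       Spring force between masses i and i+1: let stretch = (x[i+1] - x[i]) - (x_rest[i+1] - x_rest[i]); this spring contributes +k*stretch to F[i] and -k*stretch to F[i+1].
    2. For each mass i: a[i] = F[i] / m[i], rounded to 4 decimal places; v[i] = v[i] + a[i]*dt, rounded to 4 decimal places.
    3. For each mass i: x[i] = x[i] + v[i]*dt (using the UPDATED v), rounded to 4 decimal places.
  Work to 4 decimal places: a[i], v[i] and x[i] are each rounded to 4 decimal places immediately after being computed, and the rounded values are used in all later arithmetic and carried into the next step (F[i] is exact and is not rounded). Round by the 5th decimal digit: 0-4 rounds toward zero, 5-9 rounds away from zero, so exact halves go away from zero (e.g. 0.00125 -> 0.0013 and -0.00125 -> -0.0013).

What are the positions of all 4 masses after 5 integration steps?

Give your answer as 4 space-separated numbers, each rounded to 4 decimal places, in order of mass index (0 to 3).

Step 0: x=[7.0000 8.0000 14.0000 22.0000] v=[0.0000 -2.0000 0.0000 0.0000]
Step 1: x=[6.3600 8.4000 14.3200 21.5200] v=[-3.2000 2.0000 1.6000 -2.4000]
Step 2: x=[5.2464 9.4208 14.8448 20.6880] v=[-5.5680 5.1040 2.6240 -4.1600]
Step 3: x=[4.0007 10.6415 15.4367 19.7211] v=[-6.2285 6.1037 2.9594 -4.8346]
Step 4: x=[3.0175 11.5669 15.9469 18.8687] v=[-4.9159 4.6272 2.5508 -4.2621]
Step 5: x=[2.6022 11.8252 16.2237 18.3488] v=[-2.0764 1.2917 1.3842 -2.5995]

Answer: 2.6022 11.8252 16.2237 18.3488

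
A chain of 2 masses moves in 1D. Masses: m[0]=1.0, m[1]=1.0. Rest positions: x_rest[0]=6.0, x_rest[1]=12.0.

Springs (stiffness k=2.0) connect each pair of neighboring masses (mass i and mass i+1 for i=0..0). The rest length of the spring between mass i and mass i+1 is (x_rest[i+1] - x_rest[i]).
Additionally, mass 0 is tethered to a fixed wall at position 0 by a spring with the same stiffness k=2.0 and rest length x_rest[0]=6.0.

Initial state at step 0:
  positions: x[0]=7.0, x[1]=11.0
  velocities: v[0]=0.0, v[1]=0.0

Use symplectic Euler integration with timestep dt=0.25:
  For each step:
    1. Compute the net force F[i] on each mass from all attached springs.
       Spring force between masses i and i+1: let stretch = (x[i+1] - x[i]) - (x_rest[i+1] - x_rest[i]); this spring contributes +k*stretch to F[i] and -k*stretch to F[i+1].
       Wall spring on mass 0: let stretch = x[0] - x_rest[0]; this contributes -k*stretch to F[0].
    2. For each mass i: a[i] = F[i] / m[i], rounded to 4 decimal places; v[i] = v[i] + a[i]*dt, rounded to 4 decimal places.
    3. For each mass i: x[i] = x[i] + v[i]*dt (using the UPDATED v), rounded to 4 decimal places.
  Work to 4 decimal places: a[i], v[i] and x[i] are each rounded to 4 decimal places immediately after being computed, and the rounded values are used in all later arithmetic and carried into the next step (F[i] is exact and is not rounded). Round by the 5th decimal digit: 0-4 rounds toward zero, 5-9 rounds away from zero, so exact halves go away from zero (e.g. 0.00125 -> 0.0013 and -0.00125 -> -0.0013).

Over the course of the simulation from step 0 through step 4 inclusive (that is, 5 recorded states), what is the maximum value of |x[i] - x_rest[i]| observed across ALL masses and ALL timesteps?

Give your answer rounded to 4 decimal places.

Answer: 1.1487

Derivation:
Step 0: x=[7.0000 11.0000] v=[0.0000 0.0000]
Step 1: x=[6.6250 11.2500] v=[-1.5000 1.0000]
Step 2: x=[6.0000 11.6719] v=[-2.5000 1.6875]
Step 3: x=[5.3340 12.1348] v=[-2.6641 1.8516]
Step 4: x=[4.8513 12.4976] v=[-1.9307 1.4512]
Max displacement = 1.1487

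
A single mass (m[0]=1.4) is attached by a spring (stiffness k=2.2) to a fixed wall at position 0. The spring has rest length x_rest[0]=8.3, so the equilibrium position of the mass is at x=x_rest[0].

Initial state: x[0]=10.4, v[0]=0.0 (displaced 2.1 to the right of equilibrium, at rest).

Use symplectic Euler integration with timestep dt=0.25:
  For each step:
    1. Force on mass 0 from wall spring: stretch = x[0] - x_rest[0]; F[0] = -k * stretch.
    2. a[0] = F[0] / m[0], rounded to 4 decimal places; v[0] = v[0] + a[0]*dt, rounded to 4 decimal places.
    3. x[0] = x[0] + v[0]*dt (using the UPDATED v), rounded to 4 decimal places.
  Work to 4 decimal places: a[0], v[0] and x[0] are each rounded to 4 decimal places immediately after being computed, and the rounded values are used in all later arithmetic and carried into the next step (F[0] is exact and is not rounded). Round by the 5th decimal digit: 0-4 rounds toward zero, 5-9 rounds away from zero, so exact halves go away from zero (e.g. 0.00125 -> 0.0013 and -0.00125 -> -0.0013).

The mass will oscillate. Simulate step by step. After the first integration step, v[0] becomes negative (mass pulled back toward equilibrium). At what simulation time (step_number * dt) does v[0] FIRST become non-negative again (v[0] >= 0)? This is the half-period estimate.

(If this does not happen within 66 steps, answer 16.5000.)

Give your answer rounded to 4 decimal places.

Answer: 2.5000

Derivation:
Step 0: x=[10.4000] v=[0.0000]
Step 1: x=[10.1938] v=[-0.8250]
Step 2: x=[9.8016] v=[-1.5690]
Step 3: x=[9.2619] v=[-2.1589]
Step 4: x=[8.6277] v=[-2.5368]
Step 5: x=[7.9613] v=[-2.6656]
Step 6: x=[7.3282] v=[-2.5326]
Step 7: x=[6.7905] v=[-2.1508]
Step 8: x=[6.4011] v=[-1.5578]
Step 9: x=[6.1982] v=[-0.8118]
Step 10: x=[6.2017] v=[0.0139]
First v>=0 after going negative at step 10, time=2.5000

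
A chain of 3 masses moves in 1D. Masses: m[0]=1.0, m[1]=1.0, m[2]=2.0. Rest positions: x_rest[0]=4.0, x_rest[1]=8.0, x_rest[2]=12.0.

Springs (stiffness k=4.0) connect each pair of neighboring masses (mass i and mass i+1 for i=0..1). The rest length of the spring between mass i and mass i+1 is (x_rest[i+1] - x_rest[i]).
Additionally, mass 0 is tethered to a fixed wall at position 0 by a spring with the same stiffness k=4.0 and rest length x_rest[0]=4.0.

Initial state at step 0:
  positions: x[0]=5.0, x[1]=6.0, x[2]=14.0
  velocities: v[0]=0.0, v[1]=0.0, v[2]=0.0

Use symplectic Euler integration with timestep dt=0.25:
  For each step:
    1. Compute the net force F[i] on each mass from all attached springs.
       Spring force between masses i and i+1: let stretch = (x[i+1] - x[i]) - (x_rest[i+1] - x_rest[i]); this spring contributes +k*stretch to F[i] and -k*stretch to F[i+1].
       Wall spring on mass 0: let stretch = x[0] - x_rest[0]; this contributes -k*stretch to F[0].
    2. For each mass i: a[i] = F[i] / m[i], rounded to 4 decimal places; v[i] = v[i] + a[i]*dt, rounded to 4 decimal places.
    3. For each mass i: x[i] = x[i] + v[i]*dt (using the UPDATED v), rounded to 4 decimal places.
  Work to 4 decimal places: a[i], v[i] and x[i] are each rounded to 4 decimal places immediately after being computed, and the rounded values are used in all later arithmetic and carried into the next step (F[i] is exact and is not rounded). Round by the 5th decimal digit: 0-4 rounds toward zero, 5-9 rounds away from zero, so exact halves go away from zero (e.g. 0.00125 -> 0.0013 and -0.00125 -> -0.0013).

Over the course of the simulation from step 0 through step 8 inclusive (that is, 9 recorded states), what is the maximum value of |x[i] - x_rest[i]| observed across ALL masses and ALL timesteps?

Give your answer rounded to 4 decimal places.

Answer: 3.1797

Derivation:
Step 0: x=[5.0000 6.0000 14.0000] v=[0.0000 0.0000 0.0000]
Step 1: x=[4.0000 7.7500 13.5000] v=[-4.0000 7.0000 -2.0000]
Step 2: x=[2.9375 10.0000 12.7813] v=[-4.2500 9.0000 -2.8750]
Step 3: x=[2.9063 11.1797 12.2149] v=[-0.1250 4.7188 -2.2657]
Step 4: x=[4.2168 10.5499 12.0191] v=[5.2421 -2.5194 -0.7833]
Step 5: x=[6.0564 8.7041 12.1396] v=[7.3584 -7.3833 0.4821]
Step 6: x=[7.0438 7.0552 12.3307] v=[3.9497 -6.5955 0.7644]
Step 7: x=[6.2731 6.7224 12.3624] v=[-3.0827 -1.3314 0.1267]
Step 8: x=[4.0465 7.6872 12.1891] v=[-8.9065 3.8593 -0.6933]
Max displacement = 3.1797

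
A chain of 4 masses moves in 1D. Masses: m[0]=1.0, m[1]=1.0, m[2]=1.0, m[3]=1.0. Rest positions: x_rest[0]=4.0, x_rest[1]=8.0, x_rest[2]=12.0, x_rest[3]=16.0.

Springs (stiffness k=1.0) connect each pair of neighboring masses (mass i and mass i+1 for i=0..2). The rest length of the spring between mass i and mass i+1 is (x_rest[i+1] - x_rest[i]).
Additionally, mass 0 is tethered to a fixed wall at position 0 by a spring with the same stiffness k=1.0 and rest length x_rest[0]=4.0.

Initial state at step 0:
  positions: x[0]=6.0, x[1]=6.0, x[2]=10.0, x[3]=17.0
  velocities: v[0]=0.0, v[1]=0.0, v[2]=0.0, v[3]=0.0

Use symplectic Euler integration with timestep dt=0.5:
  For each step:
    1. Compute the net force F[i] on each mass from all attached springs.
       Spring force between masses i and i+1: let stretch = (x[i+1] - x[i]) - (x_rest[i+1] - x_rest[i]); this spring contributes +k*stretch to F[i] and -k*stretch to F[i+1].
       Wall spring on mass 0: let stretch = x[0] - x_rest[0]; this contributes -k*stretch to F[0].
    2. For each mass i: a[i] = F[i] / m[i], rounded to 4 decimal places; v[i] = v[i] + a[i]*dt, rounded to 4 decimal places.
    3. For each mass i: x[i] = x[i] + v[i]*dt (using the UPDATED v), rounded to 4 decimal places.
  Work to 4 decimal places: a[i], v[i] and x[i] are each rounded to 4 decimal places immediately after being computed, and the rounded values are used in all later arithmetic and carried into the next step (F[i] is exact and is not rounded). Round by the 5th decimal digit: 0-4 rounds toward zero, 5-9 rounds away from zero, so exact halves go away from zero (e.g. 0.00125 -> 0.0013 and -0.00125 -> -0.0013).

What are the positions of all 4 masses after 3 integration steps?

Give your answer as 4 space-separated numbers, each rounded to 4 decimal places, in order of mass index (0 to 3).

Step 0: x=[6.0000 6.0000 10.0000 17.0000] v=[0.0000 0.0000 0.0000 0.0000]
Step 1: x=[4.5000 7.0000 10.7500 16.2500] v=[-3.0000 2.0000 1.5000 -1.5000]
Step 2: x=[2.5000 8.3125 11.9375 15.1250] v=[-4.0000 2.6250 2.3750 -2.2500]
Step 3: x=[1.3281 9.0782 13.0157 14.2031] v=[-2.3438 1.5313 2.1563 -1.8438]

Answer: 1.3281 9.0782 13.0157 14.2031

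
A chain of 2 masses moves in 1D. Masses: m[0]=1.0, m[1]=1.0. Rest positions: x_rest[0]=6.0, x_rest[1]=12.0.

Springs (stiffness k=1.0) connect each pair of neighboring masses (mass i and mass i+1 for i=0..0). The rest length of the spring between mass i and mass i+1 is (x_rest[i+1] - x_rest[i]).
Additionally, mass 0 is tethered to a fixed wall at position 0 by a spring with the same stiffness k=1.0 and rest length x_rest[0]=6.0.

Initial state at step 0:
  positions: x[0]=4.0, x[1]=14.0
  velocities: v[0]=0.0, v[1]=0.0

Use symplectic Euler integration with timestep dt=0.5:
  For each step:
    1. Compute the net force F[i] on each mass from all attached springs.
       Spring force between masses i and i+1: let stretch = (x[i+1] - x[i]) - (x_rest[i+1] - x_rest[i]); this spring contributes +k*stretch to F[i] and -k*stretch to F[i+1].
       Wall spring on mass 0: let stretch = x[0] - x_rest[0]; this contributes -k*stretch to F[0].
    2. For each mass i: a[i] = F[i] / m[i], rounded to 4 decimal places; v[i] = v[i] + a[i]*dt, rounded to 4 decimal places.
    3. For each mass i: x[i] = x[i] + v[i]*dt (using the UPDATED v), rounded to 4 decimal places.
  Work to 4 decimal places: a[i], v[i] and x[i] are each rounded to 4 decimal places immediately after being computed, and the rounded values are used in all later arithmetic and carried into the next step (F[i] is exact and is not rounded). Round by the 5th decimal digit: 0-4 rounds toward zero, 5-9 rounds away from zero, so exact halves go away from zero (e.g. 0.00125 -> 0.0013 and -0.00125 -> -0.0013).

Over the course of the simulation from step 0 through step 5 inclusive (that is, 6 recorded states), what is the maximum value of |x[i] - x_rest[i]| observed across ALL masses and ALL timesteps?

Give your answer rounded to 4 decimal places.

Step 0: x=[4.0000 14.0000] v=[0.0000 0.0000]
Step 1: x=[5.5000 13.0000] v=[3.0000 -2.0000]
Step 2: x=[7.5000 11.6250] v=[4.0000 -2.7500]
Step 3: x=[8.6563 10.7188] v=[2.3125 -1.8125]
Step 4: x=[8.1641 10.7970] v=[-0.9844 0.1563]
Step 5: x=[6.2891 11.7170] v=[-3.7500 1.8399]
Max displacement = 2.6563

Answer: 2.6563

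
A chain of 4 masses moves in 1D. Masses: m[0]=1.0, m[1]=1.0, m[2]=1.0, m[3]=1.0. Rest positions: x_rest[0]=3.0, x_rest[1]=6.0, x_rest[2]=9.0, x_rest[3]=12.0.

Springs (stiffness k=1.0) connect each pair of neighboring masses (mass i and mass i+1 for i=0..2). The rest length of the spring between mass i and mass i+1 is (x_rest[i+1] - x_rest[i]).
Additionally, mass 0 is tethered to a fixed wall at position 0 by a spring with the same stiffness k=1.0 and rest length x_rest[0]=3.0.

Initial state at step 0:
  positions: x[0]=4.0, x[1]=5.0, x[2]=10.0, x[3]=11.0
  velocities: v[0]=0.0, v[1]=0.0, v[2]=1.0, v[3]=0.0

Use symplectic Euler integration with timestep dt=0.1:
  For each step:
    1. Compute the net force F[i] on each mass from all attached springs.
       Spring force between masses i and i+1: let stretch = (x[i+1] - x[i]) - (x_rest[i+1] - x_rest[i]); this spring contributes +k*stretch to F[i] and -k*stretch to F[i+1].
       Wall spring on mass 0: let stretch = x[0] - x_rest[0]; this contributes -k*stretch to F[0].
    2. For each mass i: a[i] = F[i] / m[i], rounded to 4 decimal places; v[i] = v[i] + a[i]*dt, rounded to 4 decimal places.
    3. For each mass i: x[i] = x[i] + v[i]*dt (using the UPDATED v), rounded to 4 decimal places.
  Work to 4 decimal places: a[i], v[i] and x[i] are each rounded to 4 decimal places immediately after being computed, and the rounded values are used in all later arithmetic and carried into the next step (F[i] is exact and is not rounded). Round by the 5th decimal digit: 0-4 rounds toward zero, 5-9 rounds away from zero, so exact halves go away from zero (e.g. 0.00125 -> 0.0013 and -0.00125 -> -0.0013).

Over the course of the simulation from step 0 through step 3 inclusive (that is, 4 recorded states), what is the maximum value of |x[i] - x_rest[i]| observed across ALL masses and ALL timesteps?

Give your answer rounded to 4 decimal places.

Step 0: x=[4.0000 5.0000 10.0000 11.0000] v=[0.0000 0.0000 1.0000 0.0000]
Step 1: x=[3.9700 5.0400 10.0600 11.0200] v=[-0.3000 0.4000 0.6000 0.2000]
Step 2: x=[3.9110 5.1195 10.0794 11.0604] v=[-0.5900 0.7950 0.1940 0.4040]
Step 3: x=[3.8250 5.2365 10.0590 11.1210] v=[-0.8603 1.1701 -0.2039 0.6059]
Max displacement = 1.0794

Answer: 1.0794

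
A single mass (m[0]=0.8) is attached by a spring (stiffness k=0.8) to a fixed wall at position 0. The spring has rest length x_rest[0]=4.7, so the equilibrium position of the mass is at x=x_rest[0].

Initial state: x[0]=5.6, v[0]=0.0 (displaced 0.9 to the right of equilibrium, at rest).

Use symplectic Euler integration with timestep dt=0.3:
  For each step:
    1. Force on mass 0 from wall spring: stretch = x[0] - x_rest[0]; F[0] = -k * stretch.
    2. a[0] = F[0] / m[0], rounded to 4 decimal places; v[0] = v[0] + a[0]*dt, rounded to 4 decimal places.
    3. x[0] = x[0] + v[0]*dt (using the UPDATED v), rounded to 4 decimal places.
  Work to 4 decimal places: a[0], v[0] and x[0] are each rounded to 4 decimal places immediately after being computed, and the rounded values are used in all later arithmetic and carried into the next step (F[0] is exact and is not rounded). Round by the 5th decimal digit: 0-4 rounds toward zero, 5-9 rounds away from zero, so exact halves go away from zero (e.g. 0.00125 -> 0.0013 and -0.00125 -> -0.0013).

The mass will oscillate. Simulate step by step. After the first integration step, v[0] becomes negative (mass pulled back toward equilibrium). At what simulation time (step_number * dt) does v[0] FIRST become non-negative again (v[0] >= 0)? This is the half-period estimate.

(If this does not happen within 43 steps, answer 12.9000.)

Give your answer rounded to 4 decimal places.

Step 0: x=[5.6000] v=[0.0000]
Step 1: x=[5.5190] v=[-0.2700]
Step 2: x=[5.3643] v=[-0.5157]
Step 3: x=[5.1498] v=[-0.7150]
Step 4: x=[4.8948] v=[-0.8499]
Step 5: x=[4.6223] v=[-0.9083]
Step 6: x=[4.3568] v=[-0.8850]
Step 7: x=[4.1222] v=[-0.7820]
Step 8: x=[3.9396] v=[-0.6087]
Step 9: x=[3.8254] v=[-0.3806]
Step 10: x=[3.7899] v=[-0.1182]
Step 11: x=[3.8363] v=[0.1548]
First v>=0 after going negative at step 11, time=3.3000

Answer: 3.3000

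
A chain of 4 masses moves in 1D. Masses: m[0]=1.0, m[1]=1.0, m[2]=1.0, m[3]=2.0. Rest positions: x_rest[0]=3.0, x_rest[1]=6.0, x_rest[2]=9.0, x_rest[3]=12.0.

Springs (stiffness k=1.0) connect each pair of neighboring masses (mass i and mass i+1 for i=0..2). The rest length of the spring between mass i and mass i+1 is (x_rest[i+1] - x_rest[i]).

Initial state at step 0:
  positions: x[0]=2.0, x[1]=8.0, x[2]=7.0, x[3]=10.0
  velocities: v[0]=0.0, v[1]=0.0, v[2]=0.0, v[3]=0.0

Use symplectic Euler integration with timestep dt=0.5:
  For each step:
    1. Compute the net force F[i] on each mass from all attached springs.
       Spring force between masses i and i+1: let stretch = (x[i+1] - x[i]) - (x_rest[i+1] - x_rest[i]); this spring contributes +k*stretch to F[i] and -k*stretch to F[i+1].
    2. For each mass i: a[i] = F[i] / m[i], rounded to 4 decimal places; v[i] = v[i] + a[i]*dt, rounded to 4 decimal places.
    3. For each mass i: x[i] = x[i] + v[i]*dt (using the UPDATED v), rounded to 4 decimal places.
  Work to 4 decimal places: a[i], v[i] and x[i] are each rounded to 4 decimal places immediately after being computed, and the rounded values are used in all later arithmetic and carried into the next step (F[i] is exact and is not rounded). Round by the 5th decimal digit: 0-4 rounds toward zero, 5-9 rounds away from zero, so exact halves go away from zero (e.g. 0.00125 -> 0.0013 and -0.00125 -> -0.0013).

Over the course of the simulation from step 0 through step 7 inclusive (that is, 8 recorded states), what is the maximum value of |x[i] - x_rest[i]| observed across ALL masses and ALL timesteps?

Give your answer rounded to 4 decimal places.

Step 0: x=[2.0000 8.0000 7.0000 10.0000] v=[0.0000 0.0000 0.0000 0.0000]
Step 1: x=[2.7500 6.2500 8.0000 10.0000] v=[1.5000 -3.5000 2.0000 0.0000]
Step 2: x=[3.6250 4.0625 9.0625 10.1250] v=[1.7500 -4.3750 2.1250 0.2500]
Step 3: x=[3.8594 3.0156 9.1407 10.4922] v=[0.4688 -2.0938 0.1563 0.7344]
Step 4: x=[3.1329 3.7110 8.0255 11.0655] v=[-1.4531 1.3907 -2.2305 1.1466]
Step 5: x=[1.8009 5.3405 6.5916 11.6338] v=[-2.6641 3.2589 -2.8678 1.1366]
Step 6: x=[0.6038 6.3979 6.1055 11.9469] v=[-2.3943 2.1147 -0.9723 0.6261]
Step 7: x=[0.1052 5.9336 7.1528 11.9048] v=[-0.9973 -0.9286 2.0946 -0.0843]
Max displacement = 2.9844

Answer: 2.9844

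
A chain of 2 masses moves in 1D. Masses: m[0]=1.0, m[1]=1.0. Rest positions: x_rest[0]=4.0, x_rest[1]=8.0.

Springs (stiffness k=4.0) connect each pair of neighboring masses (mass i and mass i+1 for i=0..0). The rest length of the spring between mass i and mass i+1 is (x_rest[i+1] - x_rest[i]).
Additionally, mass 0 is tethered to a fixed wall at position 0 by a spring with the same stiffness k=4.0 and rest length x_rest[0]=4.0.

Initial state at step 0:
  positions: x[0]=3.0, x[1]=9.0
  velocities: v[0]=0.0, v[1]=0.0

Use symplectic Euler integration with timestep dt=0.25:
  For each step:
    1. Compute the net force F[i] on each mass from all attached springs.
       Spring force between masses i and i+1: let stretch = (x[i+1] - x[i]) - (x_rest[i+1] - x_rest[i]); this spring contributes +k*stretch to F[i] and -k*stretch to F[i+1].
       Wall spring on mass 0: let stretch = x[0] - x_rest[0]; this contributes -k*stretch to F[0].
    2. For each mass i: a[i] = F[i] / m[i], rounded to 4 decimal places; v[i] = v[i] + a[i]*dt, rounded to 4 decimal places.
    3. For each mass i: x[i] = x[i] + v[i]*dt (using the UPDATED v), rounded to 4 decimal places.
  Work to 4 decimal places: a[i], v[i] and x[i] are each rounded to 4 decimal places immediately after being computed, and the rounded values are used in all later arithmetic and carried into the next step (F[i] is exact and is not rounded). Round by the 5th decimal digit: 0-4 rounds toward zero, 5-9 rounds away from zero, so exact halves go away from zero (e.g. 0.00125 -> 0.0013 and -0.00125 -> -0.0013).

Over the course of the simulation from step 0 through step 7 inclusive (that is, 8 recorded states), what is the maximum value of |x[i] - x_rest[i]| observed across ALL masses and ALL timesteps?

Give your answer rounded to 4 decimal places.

Answer: 1.3979

Derivation:
Step 0: x=[3.0000 9.0000] v=[0.0000 0.0000]
Step 1: x=[3.7500 8.5000] v=[3.0000 -2.0000]
Step 2: x=[4.7500 7.8125] v=[4.0000 -2.7500]
Step 3: x=[5.3281 7.3594] v=[2.3125 -1.8125]
Step 4: x=[5.0820 7.3985] v=[-0.9843 0.1562]
Step 5: x=[4.1446 7.8584] v=[-3.7498 1.8397]
Step 6: x=[3.0995 8.3899] v=[-4.1806 2.1259]
Step 7: x=[2.6021 8.5988] v=[-1.9897 0.8355]
Max displacement = 1.3979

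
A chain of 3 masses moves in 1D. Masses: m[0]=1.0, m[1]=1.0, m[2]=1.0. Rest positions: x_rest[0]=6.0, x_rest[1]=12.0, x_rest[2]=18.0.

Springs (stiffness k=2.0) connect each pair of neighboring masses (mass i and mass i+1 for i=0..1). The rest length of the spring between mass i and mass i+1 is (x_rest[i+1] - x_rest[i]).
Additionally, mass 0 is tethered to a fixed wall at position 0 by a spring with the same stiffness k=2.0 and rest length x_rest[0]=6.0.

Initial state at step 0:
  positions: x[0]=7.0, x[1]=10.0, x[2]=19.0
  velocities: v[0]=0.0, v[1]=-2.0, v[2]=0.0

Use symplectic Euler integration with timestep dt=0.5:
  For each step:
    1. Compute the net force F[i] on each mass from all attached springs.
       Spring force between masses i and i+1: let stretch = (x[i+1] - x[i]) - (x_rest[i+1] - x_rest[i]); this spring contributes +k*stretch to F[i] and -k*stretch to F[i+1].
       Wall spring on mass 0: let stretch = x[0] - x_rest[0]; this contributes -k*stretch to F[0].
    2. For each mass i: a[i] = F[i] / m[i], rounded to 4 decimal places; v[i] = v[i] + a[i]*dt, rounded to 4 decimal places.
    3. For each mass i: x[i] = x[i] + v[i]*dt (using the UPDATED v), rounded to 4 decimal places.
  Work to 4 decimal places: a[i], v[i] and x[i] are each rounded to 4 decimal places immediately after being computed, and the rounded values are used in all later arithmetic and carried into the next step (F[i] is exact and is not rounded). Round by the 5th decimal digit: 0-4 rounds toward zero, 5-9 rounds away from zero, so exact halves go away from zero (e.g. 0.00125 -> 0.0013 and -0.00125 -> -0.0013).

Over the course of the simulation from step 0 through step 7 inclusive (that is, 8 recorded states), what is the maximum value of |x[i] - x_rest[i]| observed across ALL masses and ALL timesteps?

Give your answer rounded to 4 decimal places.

Step 0: x=[7.0000 10.0000 19.0000] v=[0.0000 -2.0000 0.0000]
Step 1: x=[5.0000 12.0000 17.5000] v=[-4.0000 4.0000 -3.0000]
Step 2: x=[4.0000 13.2500 16.2500] v=[-2.0000 2.5000 -2.5000]
Step 3: x=[5.6250 11.3750 16.5000] v=[3.2500 -3.7500 0.5000]
Step 4: x=[7.3125 9.1875 17.1875] v=[3.3750 -4.3750 1.3750]
Step 5: x=[6.2813 10.0625 16.8750] v=[-2.0625 1.7500 -0.6250]
Step 6: x=[4.0000 12.4532 16.1563] v=[-4.5626 4.7813 -1.4375]
Step 7: x=[3.9453 12.4688 16.5860] v=[-0.1094 0.0312 0.8594]
Max displacement = 2.8125

Answer: 2.8125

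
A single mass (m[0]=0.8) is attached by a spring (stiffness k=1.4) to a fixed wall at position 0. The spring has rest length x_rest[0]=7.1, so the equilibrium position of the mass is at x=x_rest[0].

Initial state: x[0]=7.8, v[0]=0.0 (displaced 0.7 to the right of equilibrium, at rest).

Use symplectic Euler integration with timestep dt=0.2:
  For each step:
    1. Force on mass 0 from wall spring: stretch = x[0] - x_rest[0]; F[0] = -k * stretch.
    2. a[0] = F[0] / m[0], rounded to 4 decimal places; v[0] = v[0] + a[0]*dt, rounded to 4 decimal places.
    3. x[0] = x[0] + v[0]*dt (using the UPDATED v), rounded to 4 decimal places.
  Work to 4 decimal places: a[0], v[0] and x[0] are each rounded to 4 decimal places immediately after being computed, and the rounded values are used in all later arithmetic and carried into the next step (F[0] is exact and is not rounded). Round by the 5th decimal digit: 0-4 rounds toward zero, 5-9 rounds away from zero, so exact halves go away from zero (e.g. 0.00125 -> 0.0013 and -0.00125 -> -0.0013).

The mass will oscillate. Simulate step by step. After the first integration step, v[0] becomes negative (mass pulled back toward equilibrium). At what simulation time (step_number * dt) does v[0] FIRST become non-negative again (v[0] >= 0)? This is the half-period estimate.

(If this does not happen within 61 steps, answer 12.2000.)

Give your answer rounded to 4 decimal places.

Step 0: x=[7.8000] v=[0.0000]
Step 1: x=[7.7510] v=[-0.2450]
Step 2: x=[7.6564] v=[-0.4729]
Step 3: x=[7.5229] v=[-0.6676]
Step 4: x=[7.3598] v=[-0.8156]
Step 5: x=[7.1785] v=[-0.9065]
Step 6: x=[6.9917] v=[-0.9340]
Step 7: x=[6.8125] v=[-0.8961]
Step 8: x=[6.6534] v=[-0.7955]
Step 9: x=[6.5256] v=[-0.6392]
Step 10: x=[6.4380] v=[-0.4382]
Step 11: x=[6.3967] v=[-0.2065]
Step 12: x=[6.4046] v=[0.0397]
First v>=0 after going negative at step 12, time=2.4000

Answer: 2.4000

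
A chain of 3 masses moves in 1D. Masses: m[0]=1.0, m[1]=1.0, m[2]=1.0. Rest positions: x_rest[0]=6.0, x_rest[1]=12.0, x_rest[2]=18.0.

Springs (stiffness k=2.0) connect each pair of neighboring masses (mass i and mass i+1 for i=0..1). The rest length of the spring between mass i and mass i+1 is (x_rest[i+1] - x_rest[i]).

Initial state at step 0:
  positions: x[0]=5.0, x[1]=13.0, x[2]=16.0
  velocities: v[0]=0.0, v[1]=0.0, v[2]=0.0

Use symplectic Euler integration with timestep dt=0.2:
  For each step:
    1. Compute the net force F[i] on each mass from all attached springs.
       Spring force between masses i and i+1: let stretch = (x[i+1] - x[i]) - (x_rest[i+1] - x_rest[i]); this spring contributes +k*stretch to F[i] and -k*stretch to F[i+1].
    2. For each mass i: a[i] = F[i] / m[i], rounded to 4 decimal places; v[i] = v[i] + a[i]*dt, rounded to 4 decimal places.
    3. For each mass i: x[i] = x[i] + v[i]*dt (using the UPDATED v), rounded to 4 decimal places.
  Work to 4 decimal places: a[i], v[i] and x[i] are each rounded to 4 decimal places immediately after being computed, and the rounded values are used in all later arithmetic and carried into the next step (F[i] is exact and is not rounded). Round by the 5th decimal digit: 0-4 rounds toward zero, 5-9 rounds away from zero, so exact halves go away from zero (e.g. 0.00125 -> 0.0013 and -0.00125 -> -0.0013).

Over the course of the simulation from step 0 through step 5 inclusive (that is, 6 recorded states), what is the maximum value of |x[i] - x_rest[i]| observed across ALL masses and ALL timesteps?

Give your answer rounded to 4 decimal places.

Answer: 2.2366

Derivation:
Step 0: x=[5.0000 13.0000 16.0000] v=[0.0000 0.0000 0.0000]
Step 1: x=[5.1600 12.6000 16.2400] v=[0.8000 -2.0000 1.2000]
Step 2: x=[5.4352 11.8960 16.6688] v=[1.3760 -3.5200 2.1440]
Step 3: x=[5.7473 11.0570 17.1958] v=[1.5603 -4.1952 2.6349]
Step 4: x=[6.0041 10.2843 17.7117] v=[1.2842 -3.8636 2.5794]
Step 5: x=[6.1234 9.7634 18.1134] v=[0.5963 -2.6047 2.0084]
Max displacement = 2.2366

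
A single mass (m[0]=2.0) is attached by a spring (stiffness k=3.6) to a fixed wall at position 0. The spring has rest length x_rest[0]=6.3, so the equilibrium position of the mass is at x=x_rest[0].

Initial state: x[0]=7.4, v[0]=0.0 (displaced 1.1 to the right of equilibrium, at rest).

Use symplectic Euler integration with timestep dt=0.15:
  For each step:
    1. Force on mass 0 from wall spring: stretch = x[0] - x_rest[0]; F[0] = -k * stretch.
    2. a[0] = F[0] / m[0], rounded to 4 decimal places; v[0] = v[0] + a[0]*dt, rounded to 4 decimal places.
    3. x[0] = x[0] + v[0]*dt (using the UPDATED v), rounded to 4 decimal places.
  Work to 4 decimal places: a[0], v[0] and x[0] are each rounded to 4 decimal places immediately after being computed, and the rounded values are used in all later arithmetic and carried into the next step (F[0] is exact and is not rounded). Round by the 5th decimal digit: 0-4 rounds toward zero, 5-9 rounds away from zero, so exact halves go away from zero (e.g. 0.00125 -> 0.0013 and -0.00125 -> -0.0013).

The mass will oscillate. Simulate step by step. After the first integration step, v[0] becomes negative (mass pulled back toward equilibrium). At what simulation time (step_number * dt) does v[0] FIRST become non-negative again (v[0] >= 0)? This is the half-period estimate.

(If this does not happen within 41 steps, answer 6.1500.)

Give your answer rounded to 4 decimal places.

Step 0: x=[7.4000] v=[0.0000]
Step 1: x=[7.3555] v=[-0.2970]
Step 2: x=[7.2682] v=[-0.5820]
Step 3: x=[7.1417] v=[-0.8434]
Step 4: x=[6.9811] v=[-1.0707]
Step 5: x=[6.7929] v=[-1.2546]
Step 6: x=[6.5847] v=[-1.3877]
Step 7: x=[6.3650] v=[-1.4646]
Step 8: x=[6.1427] v=[-1.4822]
Step 9: x=[5.9267] v=[-1.4397]
Step 10: x=[5.7259] v=[-1.3389]
Step 11: x=[5.5483] v=[-1.1839]
Step 12: x=[5.4012] v=[-0.9809]
Step 13: x=[5.2905] v=[-0.7382]
Step 14: x=[5.2207] v=[-0.4656]
Step 15: x=[5.1946] v=[-0.1742]
Step 16: x=[5.2132] v=[0.1243]
First v>=0 after going negative at step 16, time=2.4000

Answer: 2.4000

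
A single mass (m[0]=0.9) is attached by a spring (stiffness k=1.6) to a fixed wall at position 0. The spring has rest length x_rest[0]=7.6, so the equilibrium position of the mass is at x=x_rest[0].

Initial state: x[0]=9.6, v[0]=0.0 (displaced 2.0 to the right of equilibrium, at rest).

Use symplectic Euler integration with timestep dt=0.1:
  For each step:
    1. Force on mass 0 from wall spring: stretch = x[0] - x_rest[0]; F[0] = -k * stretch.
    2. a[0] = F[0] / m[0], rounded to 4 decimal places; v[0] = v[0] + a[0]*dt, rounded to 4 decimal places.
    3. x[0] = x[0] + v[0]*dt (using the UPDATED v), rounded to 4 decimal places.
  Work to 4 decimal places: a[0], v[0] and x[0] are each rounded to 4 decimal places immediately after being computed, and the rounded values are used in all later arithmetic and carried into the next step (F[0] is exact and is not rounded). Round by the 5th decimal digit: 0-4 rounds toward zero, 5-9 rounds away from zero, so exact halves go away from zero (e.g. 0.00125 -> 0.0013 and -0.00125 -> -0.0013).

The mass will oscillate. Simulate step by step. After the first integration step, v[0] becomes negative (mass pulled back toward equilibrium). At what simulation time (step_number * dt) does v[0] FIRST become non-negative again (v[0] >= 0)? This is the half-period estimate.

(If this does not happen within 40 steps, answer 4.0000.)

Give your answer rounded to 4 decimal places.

Step 0: x=[9.6000] v=[0.0000]
Step 1: x=[9.5644] v=[-0.3556]
Step 2: x=[9.4939] v=[-0.7048]
Step 3: x=[9.3898] v=[-1.0415]
Step 4: x=[9.2538] v=[-1.3597]
Step 5: x=[9.0884] v=[-1.6537]
Step 6: x=[8.8966] v=[-1.9183]
Step 7: x=[8.6817] v=[-2.1488]
Step 8: x=[8.4476] v=[-2.3411]
Step 9: x=[8.1984] v=[-2.4918]
Step 10: x=[7.9386] v=[-2.5982]
Step 11: x=[7.6728] v=[-2.6584]
Step 12: x=[7.4057] v=[-2.6713]
Step 13: x=[7.1420] v=[-2.6368]
Step 14: x=[6.8865] v=[-2.5554]
Step 15: x=[6.6436] v=[-2.4286]
Step 16: x=[6.4177] v=[-2.2586]
Step 17: x=[6.2129] v=[-2.0484]
Step 18: x=[6.0327] v=[-1.8018]
Step 19: x=[5.8804] v=[-1.5232]
Step 20: x=[5.7587] v=[-1.2175]
Step 21: x=[5.6697] v=[-0.8902]
Step 22: x=[5.6150] v=[-0.5470]
Step 23: x=[5.5956] v=[-0.1941]
Step 24: x=[5.6118] v=[0.1622]
First v>=0 after going negative at step 24, time=2.4000

Answer: 2.4000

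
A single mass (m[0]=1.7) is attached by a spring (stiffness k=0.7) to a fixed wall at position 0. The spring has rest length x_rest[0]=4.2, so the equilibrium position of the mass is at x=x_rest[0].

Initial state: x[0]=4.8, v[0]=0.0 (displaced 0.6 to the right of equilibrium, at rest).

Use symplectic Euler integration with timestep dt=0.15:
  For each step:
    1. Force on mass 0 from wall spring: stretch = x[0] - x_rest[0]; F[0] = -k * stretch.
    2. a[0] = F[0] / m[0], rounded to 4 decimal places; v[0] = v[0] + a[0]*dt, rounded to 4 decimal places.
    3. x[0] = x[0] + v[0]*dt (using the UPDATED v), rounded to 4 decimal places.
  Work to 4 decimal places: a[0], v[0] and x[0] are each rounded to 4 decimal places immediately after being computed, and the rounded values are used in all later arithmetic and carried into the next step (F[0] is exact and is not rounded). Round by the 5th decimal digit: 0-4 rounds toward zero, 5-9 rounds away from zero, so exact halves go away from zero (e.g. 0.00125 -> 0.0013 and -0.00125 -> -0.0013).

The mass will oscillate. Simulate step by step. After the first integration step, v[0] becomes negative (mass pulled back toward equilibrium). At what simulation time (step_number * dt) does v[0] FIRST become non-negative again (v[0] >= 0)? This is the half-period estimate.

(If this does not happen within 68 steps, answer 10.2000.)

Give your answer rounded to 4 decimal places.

Answer: 4.9500

Derivation:
Step 0: x=[4.8000] v=[0.0000]
Step 1: x=[4.7944] v=[-0.0371]
Step 2: x=[4.7833] v=[-0.0738]
Step 3: x=[4.7668] v=[-0.1098]
Step 4: x=[4.7451] v=[-0.1448]
Step 5: x=[4.7183] v=[-0.1785]
Step 6: x=[4.6867] v=[-0.2105]
Step 7: x=[4.6506] v=[-0.2406]
Step 8: x=[4.6103] v=[-0.2684]
Step 9: x=[4.5662] v=[-0.2937]
Step 10: x=[4.5188] v=[-0.3163]
Step 11: x=[4.4684] v=[-0.3360]
Step 12: x=[4.4155] v=[-0.3526]
Step 13: x=[4.3606] v=[-0.3659]
Step 14: x=[4.3042] v=[-0.3758]
Step 15: x=[4.2469] v=[-0.3822]
Step 16: x=[4.1891] v=[-0.3851]
Step 17: x=[4.1314] v=[-0.3844]
Step 18: x=[4.0744] v=[-0.3802]
Step 19: x=[4.0185] v=[-0.3724]
Step 20: x=[3.9643] v=[-0.3612]
Step 21: x=[3.9123] v=[-0.3466]
Step 22: x=[3.8630] v=[-0.3288]
Step 23: x=[3.8168] v=[-0.3080]
Step 24: x=[3.7742] v=[-0.2843]
Step 25: x=[3.7355] v=[-0.2580]
Step 26: x=[3.7011] v=[-0.2293]
Step 27: x=[3.6713] v=[-0.1985]
Step 28: x=[3.6464] v=[-0.1658]
Step 29: x=[3.6267] v=[-0.1316]
Step 30: x=[3.6123] v=[-0.0962]
Step 31: x=[3.6033] v=[-0.0599]
Step 32: x=[3.5999] v=[-0.0230]
Step 33: x=[3.6020] v=[0.0141]
First v>=0 after going negative at step 33, time=4.9500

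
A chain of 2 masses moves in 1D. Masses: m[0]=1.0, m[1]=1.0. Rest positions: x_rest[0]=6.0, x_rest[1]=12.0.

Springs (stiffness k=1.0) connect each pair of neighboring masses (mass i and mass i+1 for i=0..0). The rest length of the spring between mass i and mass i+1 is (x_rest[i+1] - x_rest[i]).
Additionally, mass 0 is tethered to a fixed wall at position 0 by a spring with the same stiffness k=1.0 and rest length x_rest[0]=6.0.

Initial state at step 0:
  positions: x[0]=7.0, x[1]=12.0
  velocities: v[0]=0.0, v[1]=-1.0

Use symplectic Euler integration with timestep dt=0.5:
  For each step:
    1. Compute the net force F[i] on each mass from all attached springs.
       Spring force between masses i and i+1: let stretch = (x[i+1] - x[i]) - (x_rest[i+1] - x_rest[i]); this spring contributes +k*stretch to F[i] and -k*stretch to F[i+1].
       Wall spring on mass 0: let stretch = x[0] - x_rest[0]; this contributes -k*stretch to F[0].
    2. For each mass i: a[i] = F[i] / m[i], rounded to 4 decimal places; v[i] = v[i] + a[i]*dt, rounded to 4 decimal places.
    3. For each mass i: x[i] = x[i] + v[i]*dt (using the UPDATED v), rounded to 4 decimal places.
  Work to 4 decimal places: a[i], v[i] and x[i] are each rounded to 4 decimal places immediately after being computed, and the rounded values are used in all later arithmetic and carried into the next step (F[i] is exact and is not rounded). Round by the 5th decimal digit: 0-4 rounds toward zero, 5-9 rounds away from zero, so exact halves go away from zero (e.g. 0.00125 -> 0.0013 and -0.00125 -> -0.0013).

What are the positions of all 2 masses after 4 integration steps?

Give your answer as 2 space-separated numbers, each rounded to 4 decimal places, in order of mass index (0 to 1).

Step 0: x=[7.0000 12.0000] v=[0.0000 -1.0000]
Step 1: x=[6.5000 11.7500] v=[-1.0000 -0.5000]
Step 2: x=[5.6875 11.6875] v=[-1.6250 -0.1250]
Step 3: x=[4.9531 11.6250] v=[-1.4688 -0.1250]
Step 4: x=[4.6484 11.3945] v=[-0.6094 -0.4610]

Answer: 4.6484 11.3945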